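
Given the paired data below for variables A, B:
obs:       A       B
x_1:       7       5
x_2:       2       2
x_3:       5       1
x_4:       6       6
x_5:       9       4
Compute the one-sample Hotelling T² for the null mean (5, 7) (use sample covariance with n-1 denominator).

Step 1 — sample mean vector:
  mean(A) = (7 + 2 + 5 + 6 + 9) / 5 = 29/5 = 5.8
  mean(B) = (5 + 2 + 1 + 6 + 4) / 5 = 18/5 = 3.6
  x̄ = (5.8, 3.6),  deviation x̄ - mu_0 = (5.8, 3.6) - (5, 7) = (0.8, -3.4).

Step 2 — sample covariance matrix, S[i,j] = (1/(n-1)) · Σ_k (x_{k,i} - mean_i) · (x_{k,j} - mean_j), divisor n-1 = 4:
  S[A,A] = ((1.2)·(1.2) + (-3.8)·(-3.8) + (-0.8)·(-0.8) + (0.2)·(0.2) + (3.2)·(3.2)) / 4 = 26.8/4 = 6.7
  S[A,B] = ((1.2)·(1.4) + (-3.8)·(-1.6) + (-0.8)·(-2.6) + (0.2)·(2.4) + (3.2)·(0.4)) / 4 = 11.6/4 = 2.9
  S[B,B] = ((1.4)·(1.4) + (-1.6)·(-1.6) + (-2.6)·(-2.6) + (2.4)·(2.4) + (0.4)·(0.4)) / 4 = 17.2/4 = 4.3
  S = [[6.7, 2.9],
 [2.9, 4.3]].

Step 3 — invert S. det(S) = 6.7·4.3 - (2.9)² = 20.4.
  S^{-1} = (1/det) · [[d, -b], [-b, a]] = [[0.2108, -0.1422],
 [-0.1422, 0.3284]].

Step 4 — quadratic form (x̄ - mu_0)^T · S^{-1} · (x̄ - mu_0):
  S^{-1} · (x̄ - mu_0) = (0.652, -1.2304),
  (x̄ - mu_0)^T · [...] = (0.8)·(0.652) + (-3.4)·(-1.2304) = 4.7049.

Step 5 — scale by n: T² = 5 · 4.7049 = 23.5245.

T² ≈ 23.5245


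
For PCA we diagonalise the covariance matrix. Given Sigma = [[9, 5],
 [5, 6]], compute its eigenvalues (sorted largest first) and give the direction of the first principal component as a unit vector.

Step 1 — characteristic polynomial of 2×2 Sigma:
  det(Sigma - λI) = λ² - trace · λ + det = 0.
  trace = 9 + 6 = 15, det = 9·6 - (5)² = 29.
Step 2 — discriminant:
  Δ = trace² - 4·det = 225 - 116 = 109.
Step 3 — eigenvalues:
  λ = (trace ± √Δ)/2 = (15 ± 10.4403)/2,
  λ_1 = 12.7202,  λ_2 = 2.2798.

Step 4 — unit eigenvector for λ_1: solve (Sigma - λ_1 I)v = 0. First row:
  (9 - 12.7202)·v_x + (5)·v_y = 0, i.e. (-3.7202)·v_x + (5)·v_y = 0,
  so v ∝ (b, λ_1 - a) = (5, 3.7202) = u.
  ||u|| = √((5)² + (3.7202)²) = √(38.8395) ≈ 6.2321,
  v_1 = u/||u|| ≈ (0.8023, 0.5969) (||v_1|| = 1).

λ_1 = 12.7202,  λ_2 = 2.2798;  v_1 ≈ (0.8023, 0.5969)


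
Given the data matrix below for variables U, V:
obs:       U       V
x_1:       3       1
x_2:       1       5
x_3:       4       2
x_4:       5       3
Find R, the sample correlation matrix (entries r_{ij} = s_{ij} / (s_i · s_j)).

Step 1 — column means:
  mean(U) = (3 + 1 + 4 + 5) / 4 = 13/4 = 3.25
  mean(V) = (1 + 5 + 2 + 3) / 4 = 11/4 = 2.75

Step 2 — sample variances and covariances s[i,j] = (1/(n-1)) · Σ_k (x_{k,i} - mean_i) · (x_{k,j} - mean_j), with n-1 = 3:
  s[U,U] = ((-0.25)·(-0.25) + (-2.25)·(-2.25) + (0.75)·(0.75) + (1.75)·(1.75)) / 3 = 8.75/3 = 2.9167
  s[U,V] = ((-0.25)·(-1.75) + (-2.25)·(2.25) + (0.75)·(-0.75) + (1.75)·(0.25)) / 3 = -4.75/3 = -1.5833
  s[V,V] = ((-1.75)·(-1.75) + (2.25)·(2.25) + (-0.75)·(-0.75) + (0.25)·(0.25)) / 3 = 8.75/3 = 2.9167
  Sample standard deviations s_i = √(s[i,i]):
  s(U) = √(2.9167) = 1.7078
  s(V) = √(2.9167) = 1.7078

Step 3 — r_{ij} = s_{ij} / (s_i · s_j):
  r[U,U] = 1 (diagonal).
  r[U,V] = -1.5833 / (1.7078 · 1.7078) = -1.5833 / 2.9167 = -0.5429
  r[V,V] = 1 (diagonal).

R is symmetric with unit diagonal. Assembling:

R = [[1, -0.5429],
 [-0.5429, 1]]


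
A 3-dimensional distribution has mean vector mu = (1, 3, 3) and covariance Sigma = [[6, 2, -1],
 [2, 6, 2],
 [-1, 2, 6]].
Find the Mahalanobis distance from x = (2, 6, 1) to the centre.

Step 1 — centre the observation: (x - mu) = (1, 3, -2).

Step 2 — invert Sigma (cofactor / det for 3×3, or solve directly):
  Sigma^{-1} = [[0.2078, -0.0909, 0.0649],
 [-0.0909, 0.2273, -0.0909],
 [0.0649, -0.0909, 0.2078]].

Step 3 — form the quadratic (x - mu)^T · Sigma^{-1} · (x - mu):
  Sigma^{-1} · (x - mu) = (-0.1948, 0.7727, -0.6234).
  (x - mu)^T · [Sigma^{-1} · (x - mu)] = (1)·(-0.1948) + (3)·(0.7727) + (-2)·(-0.6234) = 3.3701.

Step 4 — take square root: d = √(3.3701) ≈ 1.8358.

d(x, mu) = √(3.3701) ≈ 1.8358


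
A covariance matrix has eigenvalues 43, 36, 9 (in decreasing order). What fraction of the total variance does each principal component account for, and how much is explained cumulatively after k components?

Step 1 — total variance = trace(Sigma) = Σ λ_i = 43 + 36 + 9 = 88.

Step 2 — fraction explained by component i = λ_i / Σ λ:
  PC1: 43/88 = 0.4886
  PC2: 36/88 = 0.4091
  PC3: 9/88 = 0.1023

Step 3 — cumulative fraction after k components = (λ_1 + ... + λ_k) / Σ λ:
  k = 1: 43/88 = 0.4886
  k = 2: (43 + 36)/88 = 79/88 = 0.8977
  k = 3: (43 + 36 + 9)/88 = 88/88 = 1

Summary (fraction, with percent):

explained: PC1 0.4886 (48.86%), PC2 0.4091 (40.91%), PC3 0.1023 (10.23%);  cumulative: 0.4886, 0.8977, 1


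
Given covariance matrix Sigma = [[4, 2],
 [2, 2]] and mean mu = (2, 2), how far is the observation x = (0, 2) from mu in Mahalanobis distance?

Step 1 — centre the observation: (x - mu) = (-2, 0).

Step 2 — invert Sigma. det(Sigma) = 4·2 - (2)² = 4.
  Sigma^{-1} = (1/det) · [[d, -b], [-b, a]] = [[0.5, -0.5],
 [-0.5, 1]].

Step 3 — form the quadratic (x - mu)^T · Sigma^{-1} · (x - mu):
  Sigma^{-1} · (x - mu) = (-1, 1).
  (x - mu)^T · [Sigma^{-1} · (x - mu)] = (-2)·(-1) + (0)·(1) = 2.

Step 4 — take square root: d = √(2) ≈ 1.4142.

d(x, mu) = √(2) ≈ 1.4142


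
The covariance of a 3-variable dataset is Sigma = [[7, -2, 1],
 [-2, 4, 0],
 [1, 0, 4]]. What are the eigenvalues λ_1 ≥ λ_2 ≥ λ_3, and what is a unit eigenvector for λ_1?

Step 1 — characteristic polynomial p(λ) = det(λI - Sigma) = λ³ - tr·λ² + c_1·λ - det, where tr = trace, c_1 = sum of the principal 2×2 minors, det = det(Sigma):
  tr = 7 + 4 + 4 = 15,
  c_1 = (7·4 - (-2)²) + (7·4 - (1)²) + (4·4 - (0)²) = 24 + 27 + 16 = 67,
  det = 7·(4·4 - (0)²) - (-2)·((-2)·4 - (0)·(1)) + (1)·((-2)·(0) - 4·(1)) = 7·(16) - (-2)·(-8) + (1)·(-4) = 92.
  So p(λ) = λ³ - 15λ² + 67λ - 92.
Step 2 — look for an integer root (rational root theorem: any rational root is an integer divisor of 92). Testing λ = 4:
  p(4) = 64 - 240 + 268 - 92 = 0  ✓
  Dividing out (λ - 4): p(λ) = (λ - 4)(λ² - 11λ + 23).
Step 3 — remaining eigenvalues from the quadratic λ² - 11λ + 23 = 0:
  Δ = 11² - 4·23 = 121 - 92 = 29,  λ = (11 ± √29)/2 = (11 ± 5.3852)/2 ≈ 8.1926 or 2.8074.
  Sorted: λ_1 = 8.1926,  λ_2 = 4,  λ_3 = 2.8074  (check: sum = 15 = tr ✓).

Step 4 — unit eigenvector for λ_1 ≈ 8.1926: v spans the null space of (Sigma - λ_1 I), whose rows are
  r_1 = (-1.1926, -2, 1),  r_2 = (-2, -4.1926, 0),  r_3 = (1, 0, -4.1926).
  v is orthogonal to every row, so take v ∝ r_1 × r_2 = ((-2)·(0) - (1)·(-4.1926), (1)·(-2) - (-1.1926)·(0), (-1.1926)·(-4.1926) - (-2)·(-2)) ≈ (4.1926, -2, 1).
  Let u = (4.1926, -2, 1).
  ||u|| = √((4.1926)² + (-2)² + (1)²) = √(22.5777) ≈ 4.7516,  v_1 = u/||u|| ≈ (0.8824, -0.4209, 0.2105) (||v_1|| = 1).

λ_1 = 8.1926,  λ_2 = 4,  λ_3 = 2.8074;  v_1 ≈ (0.8824, -0.4209, 0.2105)


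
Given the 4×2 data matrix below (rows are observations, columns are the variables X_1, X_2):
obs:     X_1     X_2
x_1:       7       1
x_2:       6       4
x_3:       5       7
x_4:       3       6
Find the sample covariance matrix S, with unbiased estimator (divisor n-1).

Step 1 — column means:
  mean(X_1) = (7 + 6 + 5 + 3) / 4 = 21/4 = 5.25
  mean(X_2) = (1 + 4 + 7 + 6) / 4 = 18/4 = 4.5

Step 2 — sample covariance S[i,j] = (1/(n-1)) · Σ_k (x_{k,i} - mean_i) · (x_{k,j} - mean_j), with n-1 = 3.
  S[X_1,X_1] = ((1.75)·(1.75) + (0.75)·(0.75) + (-0.25)·(-0.25) + (-2.25)·(-2.25)) / 3 = 8.75/3 = 2.9167
  S[X_1,X_2] = ((1.75)·(-3.5) + (0.75)·(-0.5) + (-0.25)·(2.5) + (-2.25)·(1.5)) / 3 = -10.5/3 = -3.5
  S[X_2,X_2] = ((-3.5)·(-3.5) + (-0.5)·(-0.5) + (2.5)·(2.5) + (1.5)·(1.5)) / 3 = 21/3 = 7

S is symmetric (S[j,i] = S[i,j]). Assembling:

S = [[2.9167, -3.5],
 [-3.5, 7]]


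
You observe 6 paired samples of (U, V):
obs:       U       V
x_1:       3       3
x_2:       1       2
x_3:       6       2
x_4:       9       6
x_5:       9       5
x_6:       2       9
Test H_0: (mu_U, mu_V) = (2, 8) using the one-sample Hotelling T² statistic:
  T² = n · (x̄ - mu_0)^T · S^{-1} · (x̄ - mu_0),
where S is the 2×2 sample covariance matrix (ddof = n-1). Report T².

Step 1 — sample mean vector:
  mean(U) = (3 + 1 + 6 + 9 + 9 + 2) / 6 = 30/6 = 5
  mean(V) = (3 + 2 + 2 + 6 + 5 + 9) / 6 = 27/6 = 4.5
  x̄ = (5, 4.5),  deviation x̄ - mu_0 = (5, 4.5) - (2, 8) = (3, -3.5).

Step 2 — sample covariance matrix, S[i,j] = (1/(n-1)) · Σ_k (x_{k,i} - mean_i) · (x_{k,j} - mean_j), divisor n-1 = 5:
  S[U,U] = ((-2)·(-2) + (-4)·(-4) + (1)·(1) + (4)·(4) + (4)·(4) + (-3)·(-3)) / 5 = 62/5 = 12.4
  S[U,V] = ((-2)·(-1.5) + (-4)·(-2.5) + (1)·(-2.5) + (4)·(1.5) + (4)·(0.5) + (-3)·(4.5)) / 5 = 5/5 = 1
  S[V,V] = ((-1.5)·(-1.5) + (-2.5)·(-2.5) + (-2.5)·(-2.5) + (1.5)·(1.5) + (0.5)·(0.5) + (4.5)·(4.5)) / 5 = 37.5/5 = 7.5
  S = [[12.4, 1],
 [1, 7.5]].

Step 3 — invert S. det(S) = 12.4·7.5 - (1)² = 92.
  S^{-1} = (1/det) · [[d, -b], [-b, a]] = [[0.0815, -0.0109],
 [-0.0109, 0.1348]].

Step 4 — quadratic form (x̄ - mu_0)^T · S^{-1} · (x̄ - mu_0):
  S^{-1} · (x̄ - mu_0) = (0.2826, -0.5043),
  (x̄ - mu_0)^T · [...] = (3)·(0.2826) + (-3.5)·(-0.5043) = 2.613.

Step 5 — scale by n: T² = 6 · 2.613 = 15.6783.

T² ≈ 15.6783


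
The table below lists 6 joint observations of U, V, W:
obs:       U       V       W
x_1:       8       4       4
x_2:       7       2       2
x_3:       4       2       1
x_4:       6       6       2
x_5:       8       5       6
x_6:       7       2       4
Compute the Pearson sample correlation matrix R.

Step 1 — column means:
  mean(U) = (8 + 7 + 4 + 6 + 8 + 7) / 6 = 40/6 = 6.6667
  mean(V) = (4 + 2 + 2 + 6 + 5 + 2) / 6 = 21/6 = 3.5
  mean(W) = (4 + 2 + 1 + 2 + 6 + 4) / 6 = 19/6 = 3.1667

Step 2 — sample variances and covariances s[i,j] = (1/(n-1)) · Σ_k (x_{k,i} - mean_i) · (x_{k,j} - mean_j), with n-1 = 5:
  s[U,U] = ((1.3333)·(1.3333) + (0.3333)·(0.3333) + (-2.6667)·(-2.6667) + (-0.6667)·(-0.6667) + (1.3333)·(1.3333) + (0.3333)·(0.3333)) / 5 = 11.3333/5 = 2.2667
  s[U,V] = ((1.3333)·(0.5) + (0.3333)·(-1.5) + (-2.6667)·(-1.5) + (-0.6667)·(2.5) + (1.3333)·(1.5) + (0.3333)·(-1.5)) / 5 = 4/5 = 0.8
  s[U,W] = ((1.3333)·(0.8333) + (0.3333)·(-1.1667) + (-2.6667)·(-2.1667) + (-0.6667)·(-1.1667) + (1.3333)·(2.8333) + (0.3333)·(0.8333)) / 5 = 11.3333/5 = 2.2667
  s[V,V] = ((0.5)·(0.5) + (-1.5)·(-1.5) + (-1.5)·(-1.5) + (2.5)·(2.5) + (1.5)·(1.5) + (-1.5)·(-1.5)) / 5 = 15.5/5 = 3.1
  s[V,W] = ((0.5)·(0.8333) + (-1.5)·(-1.1667) + (-1.5)·(-2.1667) + (2.5)·(-1.1667) + (1.5)·(2.8333) + (-1.5)·(0.8333)) / 5 = 5.5/5 = 1.1
  s[W,W] = ((0.8333)·(0.8333) + (-1.1667)·(-1.1667) + (-2.1667)·(-2.1667) + (-1.1667)·(-1.1667) + (2.8333)·(2.8333) + (0.8333)·(0.8333)) / 5 = 16.8333/5 = 3.3667
  Sample standard deviations s_i = √(s[i,i]):
  s(U) = √(2.2667) = 1.5055
  s(V) = √(3.1) = 1.7607
  s(W) = √(3.3667) = 1.8348

Step 3 — r_{ij} = s_{ij} / (s_i · s_j):
  r[U,U] = 1 (diagonal).
  r[U,V] = 0.8 / (1.5055 · 1.7607) = 0.8 / 2.6508 = 0.3018
  r[U,W] = 2.2667 / (1.5055 · 1.8348) = 2.2667 / 2.7624 = 0.8205
  r[V,V] = 1 (diagonal).
  r[V,W] = 1.1 / (1.7607 · 1.8348) = 1.1 / 3.2306 = 0.3405
  r[W,W] = 1 (diagonal).

R is symmetric with unit diagonal. Assembling:

R = [[1, 0.3018, 0.8205],
 [0.3018, 1, 0.3405],
 [0.8205, 0.3405, 1]]


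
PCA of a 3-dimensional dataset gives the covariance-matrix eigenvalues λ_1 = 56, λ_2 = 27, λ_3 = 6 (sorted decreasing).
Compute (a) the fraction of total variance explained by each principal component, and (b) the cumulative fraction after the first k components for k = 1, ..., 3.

Step 1 — total variance = trace(Sigma) = Σ λ_i = 56 + 27 + 6 = 89.

Step 2 — fraction explained by component i = λ_i / Σ λ:
  PC1: 56/89 = 0.6292
  PC2: 27/89 = 0.3034
  PC3: 6/89 = 0.0674

Step 3 — cumulative fraction after k components = (λ_1 + ... + λ_k) / Σ λ:
  k = 1: 56/89 = 0.6292
  k = 2: (56 + 27)/89 = 83/89 = 0.9326
  k = 3: (56 + 27 + 6)/89 = 89/89 = 1

Summary (fraction, with percent):

explained: PC1 0.6292 (62.92%), PC2 0.3034 (30.34%), PC3 0.0674 (6.74%);  cumulative: 0.6292, 0.9326, 1


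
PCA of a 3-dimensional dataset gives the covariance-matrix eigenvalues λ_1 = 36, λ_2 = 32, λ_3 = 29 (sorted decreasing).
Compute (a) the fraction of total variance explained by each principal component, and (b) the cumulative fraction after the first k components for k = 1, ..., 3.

Step 1 — total variance = trace(Sigma) = Σ λ_i = 36 + 32 + 29 = 97.

Step 2 — fraction explained by component i = λ_i / Σ λ:
  PC1: 36/97 = 0.3711
  PC2: 32/97 = 0.3299
  PC3: 29/97 = 0.299

Step 3 — cumulative fraction after k components = (λ_1 + ... + λ_k) / Σ λ:
  k = 1: 36/97 = 0.3711
  k = 2: (36 + 32)/97 = 68/97 = 0.701
  k = 3: (36 + 32 + 29)/97 = 97/97 = 1

Summary (fraction, with percent):

explained: PC1 0.3711 (37.11%), PC2 0.3299 (32.99%), PC3 0.299 (29.9%);  cumulative: 0.3711, 0.701, 1


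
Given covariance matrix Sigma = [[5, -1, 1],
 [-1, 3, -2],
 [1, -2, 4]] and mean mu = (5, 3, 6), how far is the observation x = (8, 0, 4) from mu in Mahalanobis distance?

Step 1 — centre the observation: (x - mu) = (3, -3, -2).

Step 2 — invert Sigma (cofactor / det for 3×3, or solve directly):
  Sigma^{-1} = [[0.2162, 0.0541, -0.027],
 [0.0541, 0.5135, 0.2432],
 [-0.027, 0.2432, 0.3784]].

Step 3 — form the quadratic (x - mu)^T · Sigma^{-1} · (x - mu):
  Sigma^{-1} · (x - mu) = (0.5405, -1.8649, -1.5676).
  (x - mu)^T · [Sigma^{-1} · (x - mu)] = (3)·(0.5405) + (-3)·(-1.8649) + (-2)·(-1.5676) = 10.3514.

Step 4 — take square root: d = √(10.3514) ≈ 3.2174.

d(x, mu) = √(10.3514) ≈ 3.2174


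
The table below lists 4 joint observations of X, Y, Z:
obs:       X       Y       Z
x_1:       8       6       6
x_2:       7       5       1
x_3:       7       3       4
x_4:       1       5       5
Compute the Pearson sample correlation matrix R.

Step 1 — column means:
  mean(X) = (8 + 7 + 7 + 1) / 4 = 23/4 = 5.75
  mean(Y) = (6 + 5 + 3 + 5) / 4 = 19/4 = 4.75
  mean(Z) = (6 + 1 + 4 + 5) / 4 = 16/4 = 4

Step 2 — sample variances and covariances s[i,j] = (1/(n-1)) · Σ_k (x_{k,i} - mean_i) · (x_{k,j} - mean_j), with n-1 = 3:
  s[X,X] = ((2.25)·(2.25) + (1.25)·(1.25) + (1.25)·(1.25) + (-4.75)·(-4.75)) / 3 = 30.75/3 = 10.25
  s[X,Y] = ((2.25)·(1.25) + (1.25)·(0.25) + (1.25)·(-1.75) + (-4.75)·(0.25)) / 3 = -0.25/3 = -0.0833
  s[X,Z] = ((2.25)·(2) + (1.25)·(-3) + (1.25)·(0) + (-4.75)·(1)) / 3 = -4/3 = -1.3333
  s[Y,Y] = ((1.25)·(1.25) + (0.25)·(0.25) + (-1.75)·(-1.75) + (0.25)·(0.25)) / 3 = 4.75/3 = 1.5833
  s[Y,Z] = ((1.25)·(2) + (0.25)·(-3) + (-1.75)·(0) + (0.25)·(1)) / 3 = 2/3 = 0.6667
  s[Z,Z] = ((2)·(2) + (-3)·(-3) + (0)·(0) + (1)·(1)) / 3 = 14/3 = 4.6667
  Sample standard deviations s_i = √(s[i,i]):
  s(X) = √(10.25) = 3.2016
  s(Y) = √(1.5833) = 1.2583
  s(Z) = √(4.6667) = 2.1602

Step 3 — r_{ij} = s_{ij} / (s_i · s_j):
  r[X,X] = 1 (diagonal).
  r[X,Y] = -0.0833 / (3.2016 · 1.2583) = -0.0833 / 4.0285 = -0.0207
  r[X,Z] = -1.3333 / (3.2016 · 2.1602) = -1.3333 / 6.9162 = -0.1928
  r[Y,Y] = 1 (diagonal).
  r[Y,Z] = 0.6667 / (1.2583 · 2.1602) = 0.6667 / 2.7183 = 0.2453
  r[Z,Z] = 1 (diagonal).

R is symmetric with unit diagonal. Assembling:

R = [[1, -0.0207, -0.1928],
 [-0.0207, 1, 0.2453],
 [-0.1928, 0.2453, 1]]


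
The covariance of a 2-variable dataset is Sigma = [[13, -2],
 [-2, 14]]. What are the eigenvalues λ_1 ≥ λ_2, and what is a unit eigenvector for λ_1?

Step 1 — characteristic polynomial of 2×2 Sigma:
  det(Sigma - λI) = λ² - trace · λ + det = 0.
  trace = 13 + 14 = 27, det = 13·14 - (-2)² = 178.
Step 2 — discriminant:
  Δ = trace² - 4·det = 729 - 712 = 17.
Step 3 — eigenvalues:
  λ = (trace ± √Δ)/2 = (27 ± 4.1231)/2,
  λ_1 = 15.5616,  λ_2 = 11.4384.

Step 4 — unit eigenvector for λ_1: solve (Sigma - λ_1 I)v = 0. First row:
  (13 - 15.5616)·v_x + (-2)·v_y = 0, i.e. (-2.5616)·v_x + (-2)·v_y = 0,
  so v ∝ (b, λ_1 - a) = (-2, 2.5616); multiply by -1 so the first entry is positive: u = (2, -2.5616).
  ||u|| = √((2)² + (-2.5616)²) = √(10.5616) ≈ 3.2499,
  v_1 = u/||u|| ≈ (0.6154, -0.7882) (||v_1|| = 1).

λ_1 = 15.5616,  λ_2 = 11.4384;  v_1 ≈ (0.6154, -0.7882)


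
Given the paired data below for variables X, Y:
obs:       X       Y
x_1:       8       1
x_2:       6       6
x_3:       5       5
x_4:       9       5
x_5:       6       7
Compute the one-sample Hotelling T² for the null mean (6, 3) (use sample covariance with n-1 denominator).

Step 1 — sample mean vector:
  mean(X) = (8 + 6 + 5 + 9 + 6) / 5 = 34/5 = 6.8
  mean(Y) = (1 + 6 + 5 + 5 + 7) / 5 = 24/5 = 4.8
  x̄ = (6.8, 4.8),  deviation x̄ - mu_0 = (6.8, 4.8) - (6, 3) = (0.8, 1.8).

Step 2 — sample covariance matrix, S[i,j] = (1/(n-1)) · Σ_k (x_{k,i} - mean_i) · (x_{k,j} - mean_j), divisor n-1 = 4:
  S[X,X] = ((1.2)·(1.2) + (-0.8)·(-0.8) + (-1.8)·(-1.8) + (2.2)·(2.2) + (-0.8)·(-0.8)) / 4 = 10.8/4 = 2.7
  S[X,Y] = ((1.2)·(-3.8) + (-0.8)·(1.2) + (-1.8)·(0.2) + (2.2)·(0.2) + (-0.8)·(2.2)) / 4 = -7.2/4 = -1.8
  S[Y,Y] = ((-3.8)·(-3.8) + (1.2)·(1.2) + (0.2)·(0.2) + (0.2)·(0.2) + (2.2)·(2.2)) / 4 = 20.8/4 = 5.2
  S = [[2.7, -1.8],
 [-1.8, 5.2]].

Step 3 — invert S. det(S) = 2.7·5.2 - (-1.8)² = 10.8.
  S^{-1} = (1/det) · [[d, -b], [-b, a]] = [[0.4815, 0.1667],
 [0.1667, 0.25]].

Step 4 — quadratic form (x̄ - mu_0)^T · S^{-1} · (x̄ - mu_0):
  S^{-1} · (x̄ - mu_0) = (0.6852, 0.5833),
  (x̄ - mu_0)^T · [...] = (0.8)·(0.6852) + (1.8)·(0.5833) = 1.5981.

Step 5 — scale by n: T² = 5 · 1.5981 = 7.9907.

T² ≈ 7.9907


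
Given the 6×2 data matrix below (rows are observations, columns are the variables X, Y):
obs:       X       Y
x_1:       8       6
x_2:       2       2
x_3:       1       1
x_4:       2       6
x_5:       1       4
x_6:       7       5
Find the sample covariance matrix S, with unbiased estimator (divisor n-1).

Step 1 — column means:
  mean(X) = (8 + 2 + 1 + 2 + 1 + 7) / 6 = 21/6 = 3.5
  mean(Y) = (6 + 2 + 1 + 6 + 4 + 5) / 6 = 24/6 = 4

Step 2 — sample covariance S[i,j] = (1/(n-1)) · Σ_k (x_{k,i} - mean_i) · (x_{k,j} - mean_j), with n-1 = 5.
  S[X,X] = ((4.5)·(4.5) + (-1.5)·(-1.5) + (-2.5)·(-2.5) + (-1.5)·(-1.5) + (-2.5)·(-2.5) + (3.5)·(3.5)) / 5 = 49.5/5 = 9.9
  S[X,Y] = ((4.5)·(2) + (-1.5)·(-2) + (-2.5)·(-3) + (-1.5)·(2) + (-2.5)·(0) + (3.5)·(1)) / 5 = 20/5 = 4
  S[Y,Y] = ((2)·(2) + (-2)·(-2) + (-3)·(-3) + (2)·(2) + (0)·(0) + (1)·(1)) / 5 = 22/5 = 4.4

S is symmetric (S[j,i] = S[i,j]). Assembling:

S = [[9.9, 4],
 [4, 4.4]]


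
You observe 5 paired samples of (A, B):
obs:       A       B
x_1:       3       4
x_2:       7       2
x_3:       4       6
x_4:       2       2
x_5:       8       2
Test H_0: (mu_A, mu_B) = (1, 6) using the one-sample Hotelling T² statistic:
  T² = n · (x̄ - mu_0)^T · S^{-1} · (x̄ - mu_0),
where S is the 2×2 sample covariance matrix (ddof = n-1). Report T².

Step 1 — sample mean vector:
  mean(A) = (3 + 7 + 4 + 2 + 8) / 5 = 24/5 = 4.8
  mean(B) = (4 + 2 + 6 + 2 + 2) / 5 = 16/5 = 3.2
  x̄ = (4.8, 3.2),  deviation x̄ - mu_0 = (4.8, 3.2) - (1, 6) = (3.8, -2.8).

Step 2 — sample covariance matrix, S[i,j] = (1/(n-1)) · Σ_k (x_{k,i} - mean_i) · (x_{k,j} - mean_j), divisor n-1 = 4:
  S[A,A] = ((-1.8)·(-1.8) + (2.2)·(2.2) + (-0.8)·(-0.8) + (-2.8)·(-2.8) + (3.2)·(3.2)) / 4 = 26.8/4 = 6.7
  S[A,B] = ((-1.8)·(0.8) + (2.2)·(-1.2) + (-0.8)·(2.8) + (-2.8)·(-1.2) + (3.2)·(-1.2)) / 4 = -6.8/4 = -1.7
  S[B,B] = ((0.8)·(0.8) + (-1.2)·(-1.2) + (2.8)·(2.8) + (-1.2)·(-1.2) + (-1.2)·(-1.2)) / 4 = 12.8/4 = 3.2
  S = [[6.7, -1.7],
 [-1.7, 3.2]].

Step 3 — invert S. det(S) = 6.7·3.2 - (-1.7)² = 18.55.
  S^{-1} = (1/det) · [[d, -b], [-b, a]] = [[0.1725, 0.0916],
 [0.0916, 0.3612]].

Step 4 — quadratic form (x̄ - mu_0)^T · S^{-1} · (x̄ - mu_0):
  S^{-1} · (x̄ - mu_0) = (0.3989, -0.6631),
  (x̄ - mu_0)^T · [...] = (3.8)·(0.3989) + (-2.8)·(-0.6631) = 3.3725.

Step 5 — scale by n: T² = 5 · 3.3725 = 16.8625.

T² ≈ 16.8625


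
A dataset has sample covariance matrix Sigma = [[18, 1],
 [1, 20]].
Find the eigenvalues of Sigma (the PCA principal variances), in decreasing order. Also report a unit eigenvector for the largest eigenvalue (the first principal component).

Step 1 — characteristic polynomial of 2×2 Sigma:
  det(Sigma - λI) = λ² - trace · λ + det = 0.
  trace = 18 + 20 = 38, det = 18·20 - (1)² = 359.
Step 2 — discriminant:
  Δ = trace² - 4·det = 1444 - 1436 = 8.
Step 3 — eigenvalues:
  λ = (trace ± √Δ)/2 = (38 ± 2.8284)/2,
  λ_1 = 20.4142,  λ_2 = 17.5858.

Step 4 — unit eigenvector for λ_1: solve (Sigma - λ_1 I)v = 0. First row:
  (18 - 20.4142)·v_x + (1)·v_y = 0, i.e. (-2.4142)·v_x + (1)·v_y = 0,
  so v ∝ (b, λ_1 - a) = (1, 2.4142) = u.
  ||u|| = √((1)² + (2.4142)²) = √(6.8284) ≈ 2.6131,
  v_1 = u/||u|| ≈ (0.3827, 0.9239) (||v_1|| = 1).

λ_1 = 20.4142,  λ_2 = 17.5858;  v_1 ≈ (0.3827, 0.9239)


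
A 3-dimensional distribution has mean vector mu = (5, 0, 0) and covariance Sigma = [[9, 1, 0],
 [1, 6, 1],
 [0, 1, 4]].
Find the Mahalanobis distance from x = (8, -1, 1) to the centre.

Step 1 — centre the observation: (x - mu) = (3, -1, 1).

Step 2 — invert Sigma (cofactor / det for 3×3, or solve directly):
  Sigma^{-1} = [[0.1133, -0.0197, 0.0049],
 [-0.0197, 0.1773, -0.0443],
 [0.0049, -0.0443, 0.2611]].

Step 3 — form the quadratic (x - mu)^T · Sigma^{-1} · (x - mu):
  Sigma^{-1} · (x - mu) = (0.3645, -0.2808, 0.3202).
  (x - mu)^T · [Sigma^{-1} · (x - mu)] = (3)·(0.3645) + (-1)·(-0.2808) + (1)·(0.3202) = 1.6946.

Step 4 — take square root: d = √(1.6946) ≈ 1.3018.

d(x, mu) = √(1.6946) ≈ 1.3018


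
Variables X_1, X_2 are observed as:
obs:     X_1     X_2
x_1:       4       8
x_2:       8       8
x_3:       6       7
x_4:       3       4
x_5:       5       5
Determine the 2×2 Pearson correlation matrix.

Step 1 — column means:
  mean(X_1) = (4 + 8 + 6 + 3 + 5) / 5 = 26/5 = 5.2
  mean(X_2) = (8 + 8 + 7 + 4 + 5) / 5 = 32/5 = 6.4

Step 2 — sample variances and covariances s[i,j] = (1/(n-1)) · Σ_k (x_{k,i} - mean_i) · (x_{k,j} - mean_j), with n-1 = 4:
  s[X_1,X_1] = ((-1.2)·(-1.2) + (2.8)·(2.8) + (0.8)·(0.8) + (-2.2)·(-2.2) + (-0.2)·(-0.2)) / 4 = 14.8/4 = 3.7
  s[X_1,X_2] = ((-1.2)·(1.6) + (2.8)·(1.6) + (0.8)·(0.6) + (-2.2)·(-2.4) + (-0.2)·(-1.4)) / 4 = 8.6/4 = 2.15
  s[X_2,X_2] = ((1.6)·(1.6) + (1.6)·(1.6) + (0.6)·(0.6) + (-2.4)·(-2.4) + (-1.4)·(-1.4)) / 4 = 13.2/4 = 3.3
  Sample standard deviations s_i = √(s[i,i]):
  s(X_1) = √(3.7) = 1.9235
  s(X_2) = √(3.3) = 1.8166

Step 3 — r_{ij} = s_{ij} / (s_i · s_j):
  r[X_1,X_1] = 1 (diagonal).
  r[X_1,X_2] = 2.15 / (1.9235 · 1.8166) = 2.15 / 3.4943 = 0.6153
  r[X_2,X_2] = 1 (diagonal).

R is symmetric with unit diagonal. Assembling:

R = [[1, 0.6153],
 [0.6153, 1]]


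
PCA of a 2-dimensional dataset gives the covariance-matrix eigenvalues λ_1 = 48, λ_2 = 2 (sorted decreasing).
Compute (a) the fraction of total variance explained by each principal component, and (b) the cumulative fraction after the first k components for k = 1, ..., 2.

Step 1 — total variance = trace(Sigma) = Σ λ_i = 48 + 2 = 50.

Step 2 — fraction explained by component i = λ_i / Σ λ:
  PC1: 48/50 = 0.96
  PC2: 2/50 = 0.04

Step 3 — cumulative fraction after k components = (λ_1 + ... + λ_k) / Σ λ:
  k = 1: 48/50 = 0.96
  k = 2: (48 + 2)/50 = 50/50 = 1

Summary (fraction, with percent):

explained: PC1 0.96 (96%), PC2 0.04 (4%);  cumulative: 0.96, 1


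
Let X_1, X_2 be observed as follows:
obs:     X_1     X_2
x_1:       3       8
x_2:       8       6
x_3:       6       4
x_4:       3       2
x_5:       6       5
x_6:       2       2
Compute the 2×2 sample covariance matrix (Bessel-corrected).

Step 1 — column means:
  mean(X_1) = (3 + 8 + 6 + 3 + 6 + 2) / 6 = 28/6 = 4.6667
  mean(X_2) = (8 + 6 + 4 + 2 + 5 + 2) / 6 = 27/6 = 4.5

Step 2 — sample covariance S[i,j] = (1/(n-1)) · Σ_k (x_{k,i} - mean_i) · (x_{k,j} - mean_j), with n-1 = 5.
  S[X_1,X_1] = ((-1.6667)·(-1.6667) + (3.3333)·(3.3333) + (1.3333)·(1.3333) + (-1.6667)·(-1.6667) + (1.3333)·(1.3333) + (-2.6667)·(-2.6667)) / 5 = 27.3333/5 = 5.4667
  S[X_1,X_2] = ((-1.6667)·(3.5) + (3.3333)·(1.5) + (1.3333)·(-0.5) + (-1.6667)·(-2.5) + (1.3333)·(0.5) + (-2.6667)·(-2.5)) / 5 = 10/5 = 2
  S[X_2,X_2] = ((3.5)·(3.5) + (1.5)·(1.5) + (-0.5)·(-0.5) + (-2.5)·(-2.5) + (0.5)·(0.5) + (-2.5)·(-2.5)) / 5 = 27.5/5 = 5.5

S is symmetric (S[j,i] = S[i,j]). Assembling:

S = [[5.4667, 2],
 [2, 5.5]]


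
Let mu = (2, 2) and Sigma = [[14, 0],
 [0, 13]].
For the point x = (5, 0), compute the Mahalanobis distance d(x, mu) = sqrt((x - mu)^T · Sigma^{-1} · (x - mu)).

Step 1 — centre the observation: (x - mu) = (3, -2).

Step 2 — invert Sigma. det(Sigma) = 14·13 - (0)² = 182.
  Sigma^{-1} = (1/det) · [[d, -b], [-b, a]] = [[0.0714, 0],
 [0, 0.0769]].

Step 3 — form the quadratic (x - mu)^T · Sigma^{-1} · (x - mu):
  Sigma^{-1} · (x - mu) = (0.2143, -0.1538).
  (x - mu)^T · [Sigma^{-1} · (x - mu)] = (3)·(0.2143) + (-2)·(-0.1538) = 0.9505.

Step 4 — take square root: d = √(0.9505) ≈ 0.975.

d(x, mu) = √(0.9505) ≈ 0.975


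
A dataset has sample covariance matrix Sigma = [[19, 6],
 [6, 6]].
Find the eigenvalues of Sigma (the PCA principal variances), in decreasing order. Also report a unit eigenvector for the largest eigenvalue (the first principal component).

Step 1 — characteristic polynomial of 2×2 Sigma:
  det(Sigma - λI) = λ² - trace · λ + det = 0.
  trace = 19 + 6 = 25, det = 19·6 - (6)² = 78.
Step 2 — discriminant:
  Δ = trace² - 4·det = 625 - 312 = 313.
Step 3 — eigenvalues:
  λ = (trace ± √Δ)/2 = (25 ± 17.6918)/2,
  λ_1 = 21.3459,  λ_2 = 3.6541.

Step 4 — unit eigenvector for λ_1: solve (Sigma - λ_1 I)v = 0. First row:
  (19 - 21.3459)·v_x + (6)·v_y = 0, i.e. (-2.3459)·v_x + (6)·v_y = 0,
  so v ∝ (b, λ_1 - a) = (6, 2.3459) = u.
  ||u|| = √((6)² + (2.3459)²) = √(41.5033) ≈ 6.4423,
  v_1 = u/||u|| ≈ (0.9313, 0.3641) (||v_1|| = 1).

λ_1 = 21.3459,  λ_2 = 3.6541;  v_1 ≈ (0.9313, 0.3641)


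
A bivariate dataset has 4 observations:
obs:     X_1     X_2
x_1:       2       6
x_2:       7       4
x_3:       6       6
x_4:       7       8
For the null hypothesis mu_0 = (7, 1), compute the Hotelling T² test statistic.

Step 1 — sample mean vector:
  mean(X_1) = (2 + 7 + 6 + 7) / 4 = 22/4 = 5.5
  mean(X_2) = (6 + 4 + 6 + 8) / 4 = 24/4 = 6
  x̄ = (5.5, 6),  deviation x̄ - mu_0 = (5.5, 6) - (7, 1) = (-1.5, 5).

Step 2 — sample covariance matrix, S[i,j] = (1/(n-1)) · Σ_k (x_{k,i} - mean_i) · (x_{k,j} - mean_j), divisor n-1 = 3:
  S[X_1,X_1] = ((-3.5)·(-3.5) + (1.5)·(1.5) + (0.5)·(0.5) + (1.5)·(1.5)) / 3 = 17/3 = 5.6667
  S[X_1,X_2] = ((-3.5)·(0) + (1.5)·(-2) + (0.5)·(0) + (1.5)·(2)) / 3 = 0/3 = 0
  S[X_2,X_2] = ((0)·(0) + (-2)·(-2) + (0)·(0) + (2)·(2)) / 3 = 8/3 = 2.6667
  S = [[5.6667, 0],
 [0, 2.6667]].

Step 3 — invert S. det(S) = 5.6667·2.6667 - (0)² = 15.1111.
  S^{-1} = (1/det) · [[d, -b], [-b, a]] = [[0.1765, 0],
 [0, 0.375]].

Step 4 — quadratic form (x̄ - mu_0)^T · S^{-1} · (x̄ - mu_0):
  S^{-1} · (x̄ - mu_0) = (-0.2647, 1.875),
  (x̄ - mu_0)^T · [...] = (-1.5)·(-0.2647) + (5)·(1.875) = 9.7721.

Step 5 — scale by n: T² = 4 · 9.7721 = 39.0882.

T² ≈ 39.0882


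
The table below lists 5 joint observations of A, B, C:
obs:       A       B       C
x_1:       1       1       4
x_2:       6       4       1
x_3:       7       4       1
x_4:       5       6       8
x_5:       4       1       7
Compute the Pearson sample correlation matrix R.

Step 1 — column means:
  mean(A) = (1 + 6 + 7 + 5 + 4) / 5 = 23/5 = 4.6
  mean(B) = (1 + 4 + 4 + 6 + 1) / 5 = 16/5 = 3.2
  mean(C) = (4 + 1 + 1 + 8 + 7) / 5 = 21/5 = 4.2

Step 2 — sample variances and covariances s[i,j] = (1/(n-1)) · Σ_k (x_{k,i} - mean_i) · (x_{k,j} - mean_j), with n-1 = 4:
  s[A,A] = ((-3.6)·(-3.6) + (1.4)·(1.4) + (2.4)·(2.4) + (0.4)·(0.4) + (-0.6)·(-0.6)) / 4 = 21.2/4 = 5.3
  s[A,B] = ((-3.6)·(-2.2) + (1.4)·(0.8) + (2.4)·(0.8) + (0.4)·(2.8) + (-0.6)·(-2.2)) / 4 = 13.4/4 = 3.35
  s[A,C] = ((-3.6)·(-0.2) + (1.4)·(-3.2) + (2.4)·(-3.2) + (0.4)·(3.8) + (-0.6)·(2.8)) / 4 = -11.6/4 = -2.9
  s[B,B] = ((-2.2)·(-2.2) + (0.8)·(0.8) + (0.8)·(0.8) + (2.8)·(2.8) + (-2.2)·(-2.2)) / 4 = 18.8/4 = 4.7
  s[B,C] = ((-2.2)·(-0.2) + (0.8)·(-3.2) + (0.8)·(-3.2) + (2.8)·(3.8) + (-2.2)·(2.8)) / 4 = -0.2/4 = -0.05
  s[C,C] = ((-0.2)·(-0.2) + (-3.2)·(-3.2) + (-3.2)·(-3.2) + (3.8)·(3.8) + (2.8)·(2.8)) / 4 = 42.8/4 = 10.7
  Sample standard deviations s_i = √(s[i,i]):
  s(A) = √(5.3) = 2.3022
  s(B) = √(4.7) = 2.1679
  s(C) = √(10.7) = 3.2711

Step 3 — r_{ij} = s_{ij} / (s_i · s_j):
  r[A,A] = 1 (diagonal).
  r[A,B] = 3.35 / (2.3022 · 2.1679) = 3.35 / 4.991 = 0.6712
  r[A,C] = -2.9 / (2.3022 · 3.2711) = -2.9 / 7.5306 = -0.3851
  r[B,B] = 1 (diagonal).
  r[B,C] = -0.05 / (2.1679 · 3.2711) = -0.05 / 7.0915 = -0.0071
  r[C,C] = 1 (diagonal).

R is symmetric with unit diagonal. Assembling:

R = [[1, 0.6712, -0.3851],
 [0.6712, 1, -0.0071],
 [-0.3851, -0.0071, 1]]


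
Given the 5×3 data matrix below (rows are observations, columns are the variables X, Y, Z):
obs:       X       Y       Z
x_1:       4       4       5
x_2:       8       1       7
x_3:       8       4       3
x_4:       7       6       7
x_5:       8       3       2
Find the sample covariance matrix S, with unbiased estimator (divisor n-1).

Step 1 — column means:
  mean(X) = (4 + 8 + 8 + 7 + 8) / 5 = 35/5 = 7
  mean(Y) = (4 + 1 + 4 + 6 + 3) / 5 = 18/5 = 3.6
  mean(Z) = (5 + 7 + 3 + 7 + 2) / 5 = 24/5 = 4.8

Step 2 — sample covariance S[i,j] = (1/(n-1)) · Σ_k (x_{k,i} - mean_i) · (x_{k,j} - mean_j), with n-1 = 4.
  S[X,X] = ((-3)·(-3) + (1)·(1) + (1)·(1) + (0)·(0) + (1)·(1)) / 4 = 12/4 = 3
  S[X,Y] = ((-3)·(0.4) + (1)·(-2.6) + (1)·(0.4) + (0)·(2.4) + (1)·(-0.6)) / 4 = -4/4 = -1
  S[X,Z] = ((-3)·(0.2) + (1)·(2.2) + (1)·(-1.8) + (0)·(2.2) + (1)·(-2.8)) / 4 = -3/4 = -0.75
  S[Y,Y] = ((0.4)·(0.4) + (-2.6)·(-2.6) + (0.4)·(0.4) + (2.4)·(2.4) + (-0.6)·(-0.6)) / 4 = 13.2/4 = 3.3
  S[Y,Z] = ((0.4)·(0.2) + (-2.6)·(2.2) + (0.4)·(-1.8) + (2.4)·(2.2) + (-0.6)·(-2.8)) / 4 = 0.6/4 = 0.15
  S[Z,Z] = ((0.2)·(0.2) + (2.2)·(2.2) + (-1.8)·(-1.8) + (2.2)·(2.2) + (-2.8)·(-2.8)) / 4 = 20.8/4 = 5.2

S is symmetric (S[j,i] = S[i,j]). Assembling:

S = [[3, -1, -0.75],
 [-1, 3.3, 0.15],
 [-0.75, 0.15, 5.2]]


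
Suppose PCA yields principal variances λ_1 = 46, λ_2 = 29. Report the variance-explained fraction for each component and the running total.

Step 1 — total variance = trace(Sigma) = Σ λ_i = 46 + 29 = 75.

Step 2 — fraction explained by component i = λ_i / Σ λ:
  PC1: 46/75 = 0.6133
  PC2: 29/75 = 0.3867

Step 3 — cumulative fraction after k components = (λ_1 + ... + λ_k) / Σ λ:
  k = 1: 46/75 = 0.6133
  k = 2: (46 + 29)/75 = 75/75 = 1

Summary (fraction, with percent):

explained: PC1 0.6133 (61.33%), PC2 0.3867 (38.67%);  cumulative: 0.6133, 1


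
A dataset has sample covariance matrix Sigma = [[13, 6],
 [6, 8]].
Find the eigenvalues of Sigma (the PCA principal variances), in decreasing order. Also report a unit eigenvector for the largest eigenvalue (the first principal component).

Step 1 — characteristic polynomial of 2×2 Sigma:
  det(Sigma - λI) = λ² - trace · λ + det = 0.
  trace = 13 + 8 = 21, det = 13·8 - (6)² = 68.
Step 2 — discriminant:
  Δ = trace² - 4·det = 441 - 272 = 169.
Step 3 — eigenvalues:
  λ = (trace ± √Δ)/2 = (21 ± 13)/2,
  λ_1 = 17,  λ_2 = 4.

Step 4 — unit eigenvector for λ_1: solve (Sigma - λ_1 I)v = 0. First row:
  (13 - 17)·v_x + (6)·v_y = 0, i.e. (-4)·v_x + (6)·v_y = 0,
  so v ∝ (b, λ_1 - a) = (6, 4) = u.
  ||u|| = √((6)² + (4)²) = √(52) ≈ 7.2111,
  v_1 = u/||u|| ≈ (0.8321, 0.5547) (||v_1|| = 1).

λ_1 = 17,  λ_2 = 4;  v_1 ≈ (0.8321, 0.5547)


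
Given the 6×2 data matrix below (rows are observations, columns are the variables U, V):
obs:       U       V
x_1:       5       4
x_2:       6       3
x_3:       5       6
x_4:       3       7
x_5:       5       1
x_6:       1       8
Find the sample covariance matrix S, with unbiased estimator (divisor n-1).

Step 1 — column means:
  mean(U) = (5 + 6 + 5 + 3 + 5 + 1) / 6 = 25/6 = 4.1667
  mean(V) = (4 + 3 + 6 + 7 + 1 + 8) / 6 = 29/6 = 4.8333

Step 2 — sample covariance S[i,j] = (1/(n-1)) · Σ_k (x_{k,i} - mean_i) · (x_{k,j} - mean_j), with n-1 = 5.
  S[U,U] = ((0.8333)·(0.8333) + (1.8333)·(1.8333) + (0.8333)·(0.8333) + (-1.1667)·(-1.1667) + (0.8333)·(0.8333) + (-3.1667)·(-3.1667)) / 5 = 16.8333/5 = 3.3667
  S[U,V] = ((0.8333)·(-0.8333) + (1.8333)·(-1.8333) + (0.8333)·(1.1667) + (-1.1667)·(2.1667) + (0.8333)·(-3.8333) + (-3.1667)·(3.1667)) / 5 = -18.8333/5 = -3.7667
  S[V,V] = ((-0.8333)·(-0.8333) + (-1.8333)·(-1.8333) + (1.1667)·(1.1667) + (2.1667)·(2.1667) + (-3.8333)·(-3.8333) + (3.1667)·(3.1667)) / 5 = 34.8333/5 = 6.9667

S is symmetric (S[j,i] = S[i,j]). Assembling:

S = [[3.3667, -3.7667],
 [-3.7667, 6.9667]]


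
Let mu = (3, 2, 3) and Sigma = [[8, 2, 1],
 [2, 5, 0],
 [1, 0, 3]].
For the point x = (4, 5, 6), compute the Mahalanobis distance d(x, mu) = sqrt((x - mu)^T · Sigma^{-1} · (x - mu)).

Step 1 — centre the observation: (x - mu) = (1, 3, 3).

Step 2 — invert Sigma (cofactor / det for 3×3, or solve directly):
  Sigma^{-1} = [[0.1456, -0.0583, -0.0485],
 [-0.0583, 0.2233, 0.0194],
 [-0.0485, 0.0194, 0.3495]].

Step 3 — form the quadratic (x - mu)^T · Sigma^{-1} · (x - mu):
  Sigma^{-1} · (x - mu) = (-0.1748, 0.6699, 1.0583).
  (x - mu)^T · [Sigma^{-1} · (x - mu)] = (1)·(-0.1748) + (3)·(0.6699) + (3)·(1.0583) = 5.0097.

Step 4 — take square root: d = √(5.0097) ≈ 2.2382.

d(x, mu) = √(5.0097) ≈ 2.2382


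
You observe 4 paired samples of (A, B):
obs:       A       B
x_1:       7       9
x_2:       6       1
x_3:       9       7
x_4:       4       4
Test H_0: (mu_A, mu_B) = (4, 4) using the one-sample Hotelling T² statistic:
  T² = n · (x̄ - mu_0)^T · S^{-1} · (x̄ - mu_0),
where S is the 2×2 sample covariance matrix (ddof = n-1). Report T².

Step 1 — sample mean vector:
  mean(A) = (7 + 6 + 9 + 4) / 4 = 26/4 = 6.5
  mean(B) = (9 + 1 + 7 + 4) / 4 = 21/4 = 5.25
  x̄ = (6.5, 5.25),  deviation x̄ - mu_0 = (6.5, 5.25) - (4, 4) = (2.5, 1.25).

Step 2 — sample covariance matrix, S[i,j] = (1/(n-1)) · Σ_k (x_{k,i} - mean_i) · (x_{k,j} - mean_j), divisor n-1 = 3:
  S[A,A] = ((0.5)·(0.5) + (-0.5)·(-0.5) + (2.5)·(2.5) + (-2.5)·(-2.5)) / 3 = 13/3 = 4.3333
  S[A,B] = ((0.5)·(3.75) + (-0.5)·(-4.25) + (2.5)·(1.75) + (-2.5)·(-1.25)) / 3 = 11.5/3 = 3.8333
  S[B,B] = ((3.75)·(3.75) + (-4.25)·(-4.25) + (1.75)·(1.75) + (-1.25)·(-1.25)) / 3 = 36.75/3 = 12.25
  S = [[4.3333, 3.8333],
 [3.8333, 12.25]].

Step 3 — invert S. det(S) = 4.3333·12.25 - (3.8333)² = 38.3889.
  S^{-1} = (1/det) · [[d, -b], [-b, a]] = [[0.3191, -0.0999],
 [-0.0999, 0.1129]].

Step 4 — quadratic form (x̄ - mu_0)^T · S^{-1} · (x̄ - mu_0):
  S^{-1} · (x̄ - mu_0) = (0.6729, -0.1085),
  (x̄ - mu_0)^T · [...] = (2.5)·(0.6729) + (1.25)·(-0.1085) = 1.5467.

Step 5 — scale by n: T² = 4 · 1.5467 = 6.1867.

T² ≈ 6.1867


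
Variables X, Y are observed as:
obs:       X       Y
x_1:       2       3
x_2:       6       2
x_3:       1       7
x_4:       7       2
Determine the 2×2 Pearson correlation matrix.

Step 1 — column means:
  mean(X) = (2 + 6 + 1 + 7) / 4 = 16/4 = 4
  mean(Y) = (3 + 2 + 7 + 2) / 4 = 14/4 = 3.5

Step 2 — sample variances and covariances s[i,j] = (1/(n-1)) · Σ_k (x_{k,i} - mean_i) · (x_{k,j} - mean_j), with n-1 = 3:
  s[X,X] = ((-2)·(-2) + (2)·(2) + (-3)·(-3) + (3)·(3)) / 3 = 26/3 = 8.6667
  s[X,Y] = ((-2)·(-0.5) + (2)·(-1.5) + (-3)·(3.5) + (3)·(-1.5)) / 3 = -17/3 = -5.6667
  s[Y,Y] = ((-0.5)·(-0.5) + (-1.5)·(-1.5) + (3.5)·(3.5) + (-1.5)·(-1.5)) / 3 = 17/3 = 5.6667
  Sample standard deviations s_i = √(s[i,i]):
  s(X) = √(8.6667) = 2.9439
  s(Y) = √(5.6667) = 2.3805

Step 3 — r_{ij} = s_{ij} / (s_i · s_j):
  r[X,X] = 1 (diagonal).
  r[X,Y] = -5.6667 / (2.9439 · 2.3805) = -5.6667 / 7.0079 = -0.8086
  r[Y,Y] = 1 (diagonal).

R is symmetric with unit diagonal. Assembling:

R = [[1, -0.8086],
 [-0.8086, 1]]


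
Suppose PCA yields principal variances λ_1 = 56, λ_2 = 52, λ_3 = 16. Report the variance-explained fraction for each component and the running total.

Step 1 — total variance = trace(Sigma) = Σ λ_i = 56 + 52 + 16 = 124.

Step 2 — fraction explained by component i = λ_i / Σ λ:
  PC1: 56/124 = 0.4516
  PC2: 52/124 = 0.4194
  PC3: 16/124 = 0.129

Step 3 — cumulative fraction after k components = (λ_1 + ... + λ_k) / Σ λ:
  k = 1: 56/124 = 0.4516
  k = 2: (56 + 52)/124 = 108/124 = 0.871
  k = 3: (56 + 52 + 16)/124 = 124/124 = 1

Summary (fraction, with percent):

explained: PC1 0.4516 (45.16%), PC2 0.4194 (41.94%), PC3 0.129 (12.9%);  cumulative: 0.4516, 0.871, 1


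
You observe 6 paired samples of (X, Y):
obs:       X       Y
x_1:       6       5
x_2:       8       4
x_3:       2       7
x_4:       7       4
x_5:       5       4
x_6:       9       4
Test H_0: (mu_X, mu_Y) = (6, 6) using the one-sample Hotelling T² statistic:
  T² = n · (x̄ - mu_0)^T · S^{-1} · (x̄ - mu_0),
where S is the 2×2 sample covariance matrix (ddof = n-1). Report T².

Step 1 — sample mean vector:
  mean(X) = (6 + 8 + 2 + 7 + 5 + 9) / 6 = 37/6 = 6.1667
  mean(Y) = (5 + 4 + 7 + 4 + 4 + 4) / 6 = 28/6 = 4.6667
  x̄ = (6.1667, 4.6667),  deviation x̄ - mu_0 = (6.1667, 4.6667) - (6, 6) = (0.1667, -1.3333).

Step 2 — sample covariance matrix, S[i,j] = (1/(n-1)) · Σ_k (x_{k,i} - mean_i) · (x_{k,j} - mean_j), divisor n-1 = 5:
  S[X,X] = ((-0.1667)·(-0.1667) + (1.8333)·(1.8333) + (-4.1667)·(-4.1667) + (0.8333)·(0.8333) + (-1.1667)·(-1.1667) + (2.8333)·(2.8333)) / 5 = 30.8333/5 = 6.1667
  S[X,Y] = ((-0.1667)·(0.3333) + (1.8333)·(-0.6667) + (-4.1667)·(2.3333) + (0.8333)·(-0.6667) + (-1.1667)·(-0.6667) + (2.8333)·(-0.6667)) / 5 = -12.6667/5 = -2.5333
  S[Y,Y] = ((0.3333)·(0.3333) + (-0.6667)·(-0.6667) + (2.3333)·(2.3333) + (-0.6667)·(-0.6667) + (-0.6667)·(-0.6667) + (-0.6667)·(-0.6667)) / 5 = 7.3333/5 = 1.4667
  S = [[6.1667, -2.5333],
 [-2.5333, 1.4667]].

Step 3 — invert S. det(S) = 6.1667·1.4667 - (-2.5333)² = 2.6267.
  S^{-1} = (1/det) · [[d, -b], [-b, a]] = [[0.5584, 0.9645],
 [0.9645, 2.3477]].

Step 4 — quadratic form (x̄ - mu_0)^T · S^{-1} · (x̄ - mu_0):
  S^{-1} · (x̄ - mu_0) = (-1.1929, -2.9695),
  (x̄ - mu_0)^T · [...] = (0.1667)·(-1.1929) + (-1.3333)·(-2.9695) = 3.7606.

Step 5 — scale by n: T² = 6 · 3.7606 = 22.5635.

T² ≈ 22.5635


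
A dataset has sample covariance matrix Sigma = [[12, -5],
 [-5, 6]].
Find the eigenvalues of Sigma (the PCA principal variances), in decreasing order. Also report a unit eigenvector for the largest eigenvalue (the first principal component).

Step 1 — characteristic polynomial of 2×2 Sigma:
  det(Sigma - λI) = λ² - trace · λ + det = 0.
  trace = 12 + 6 = 18, det = 12·6 - (-5)² = 47.
Step 2 — discriminant:
  Δ = trace² - 4·det = 324 - 188 = 136.
Step 3 — eigenvalues:
  λ = (trace ± √Δ)/2 = (18 ± 11.6619)/2,
  λ_1 = 14.831,  λ_2 = 3.169.

Step 4 — unit eigenvector for λ_1: solve (Sigma - λ_1 I)v = 0. First row:
  (12 - 14.831)·v_x + (-5)·v_y = 0, i.e. (-2.831)·v_x + (-5)·v_y = 0,
  so v ∝ (b, λ_1 - a) = (-5, 2.831); multiply by -1 so the first entry is positive: u = (5, -2.831).
  ||u|| = √((5)² + (-2.831)²) = √(33.0143) ≈ 5.7458,
  v_1 = u/||u|| ≈ (0.8702, -0.4927) (||v_1|| = 1).

λ_1 = 14.831,  λ_2 = 3.169;  v_1 ≈ (0.8702, -0.4927)


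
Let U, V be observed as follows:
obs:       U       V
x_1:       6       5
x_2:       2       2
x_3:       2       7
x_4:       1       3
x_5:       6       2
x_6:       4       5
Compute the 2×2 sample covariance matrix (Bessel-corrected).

Step 1 — column means:
  mean(U) = (6 + 2 + 2 + 1 + 6 + 4) / 6 = 21/6 = 3.5
  mean(V) = (5 + 2 + 7 + 3 + 2 + 5) / 6 = 24/6 = 4

Step 2 — sample covariance S[i,j] = (1/(n-1)) · Σ_k (x_{k,i} - mean_i) · (x_{k,j} - mean_j), with n-1 = 5.
  S[U,U] = ((2.5)·(2.5) + (-1.5)·(-1.5) + (-1.5)·(-1.5) + (-2.5)·(-2.5) + (2.5)·(2.5) + (0.5)·(0.5)) / 5 = 23.5/5 = 4.7
  S[U,V] = ((2.5)·(1) + (-1.5)·(-2) + (-1.5)·(3) + (-2.5)·(-1) + (2.5)·(-2) + (0.5)·(1)) / 5 = -1/5 = -0.2
  S[V,V] = ((1)·(1) + (-2)·(-2) + (3)·(3) + (-1)·(-1) + (-2)·(-2) + (1)·(1)) / 5 = 20/5 = 4

S is symmetric (S[j,i] = S[i,j]). Assembling:

S = [[4.7, -0.2],
 [-0.2, 4]]
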